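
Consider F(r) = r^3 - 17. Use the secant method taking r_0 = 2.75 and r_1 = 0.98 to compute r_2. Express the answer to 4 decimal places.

F(2.75) = 3.796875, F(0.98) = -16.058808
r_2 = 0.980000 − (-16.058808)·(0.980000 − 2.750000) / (-16.058808 − 3.796875) = 0.980000 − (28.424090)/(-19.855683) = 2.411534

2.4115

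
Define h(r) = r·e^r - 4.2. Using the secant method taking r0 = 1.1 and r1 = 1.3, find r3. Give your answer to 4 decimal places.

h(1.1) = -0.895417, h(1.3) = 0.570086
r2 = 1.300000 − 0.570086·(1.300000 − 1.100000) / (0.570086 − (-0.895417)) = 1.300000 − (0.114017)/(1.465503) = 1.222199
h(1.222199) = -0.051067
r3 = 1.222199 − (-0.051067)·(1.222199 − 1.300000) / (-0.051067 − 0.570086) = 1.222199 − (0.003973)/(-0.621152) = 1.228596

1.2286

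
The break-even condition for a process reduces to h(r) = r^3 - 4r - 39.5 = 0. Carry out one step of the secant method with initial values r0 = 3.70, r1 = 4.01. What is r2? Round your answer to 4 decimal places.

3.7898

h(3.70) = -3.647000, h(4.01) = 8.941201
r2 = 4.010000 − 8.941201·(4.010000 − 3.700000) / (8.941201 − (-3.647000)) = 4.010000 − (2.771772)/(12.588201) = 3.789812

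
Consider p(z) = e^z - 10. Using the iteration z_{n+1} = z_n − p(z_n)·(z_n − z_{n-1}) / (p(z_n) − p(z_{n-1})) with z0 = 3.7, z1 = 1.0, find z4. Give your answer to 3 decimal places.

p(3.7) = 30.44730, p(1.0) = -7.28172
z2 = 1.00000 − (-7.28172)·(1.00000 − 3.70000) / (-7.28172 − 30.44730) = 1.00000 − (19.66064)/(-37.72902) = 1.52110
p(1.52110) = -5.42274
z3 = 1.52110 − (-5.42274)·(1.52110 − 1.00000) / (-5.42274 − (-7.28172)) = 1.52110 − (-2.82579)/(1.85898) = 3.04118
p(3.04118) = 10.92989
z4 = 3.04118 − 10.92989·(3.04118 − 1.52110) / (10.92989 − (-5.42274)) = 3.04118 − (16.61428)/(16.35263) = 2.02518

2.025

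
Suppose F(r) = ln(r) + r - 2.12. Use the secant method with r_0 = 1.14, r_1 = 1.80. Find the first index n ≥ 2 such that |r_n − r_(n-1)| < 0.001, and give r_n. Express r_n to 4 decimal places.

F(1.14) = -0.848972, F(1.80) = 0.267787
r_2 = 1.800000 − 0.267787·(0.660000)/(1.116758) = 1.641739;  |Δ| = 0.158261
F(1.641739) = 0.017495
r_3 = 1.641739 − 0.017495·(-0.158261)/(-0.250291) = 1.630677;  |Δ| = 0.011062
F(1.630677) = -0.000328
r_4 = 1.630677 − (-0.000328)·(-0.011062)/(-0.017823) = 1.630880;  |Δ| = 0.000204
|r_4 − r_3| = 0.000204 < 0.001

n = 4, r_n = 1.6309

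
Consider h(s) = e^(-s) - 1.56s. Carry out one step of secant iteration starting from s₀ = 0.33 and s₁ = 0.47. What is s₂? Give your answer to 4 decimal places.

0.4215

h(0.33) = 0.204124, h(0.47) = -0.108198
s₂ = 0.470000 − (-0.108198)·(0.470000 − 0.330000) / (-0.108198 − 0.204124) = 0.470000 − (-0.015148)/(-0.312321) = 0.421500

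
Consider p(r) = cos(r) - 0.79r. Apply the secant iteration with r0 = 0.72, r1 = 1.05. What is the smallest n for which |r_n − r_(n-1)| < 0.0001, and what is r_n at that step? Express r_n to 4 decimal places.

p(0.72) = 0.183006, p(1.05) = -0.331929
r2 = 1.050000 − (-0.331929)·(0.330000)/(-0.514935) = 0.837281;  |Δ| = 0.212719
p(0.837281) = 0.008034
r3 = 0.837281 − 0.008034·(-0.212719)/(0.339962) = 0.842307;  |Δ| = 0.005027
p(0.842307) = 0.000320
r4 = 0.842307 − 0.000320·(0.005027)/(-0.007713) = 0.842516;  |Δ| = 0.000209
p(0.842516) = 0.000000
r5 = 0.842516 − 0.000000·(0.000209)/(-0.000320) = 0.842516;  |Δ| = 0.000000
|r5 − r4| = 0.000000 < 0.0001

n = 5, r_n = 0.8425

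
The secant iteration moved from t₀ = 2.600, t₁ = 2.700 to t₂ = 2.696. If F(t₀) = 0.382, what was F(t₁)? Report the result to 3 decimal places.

The secant line through (2.600, 0.382) and (2.700, F(t₁)) crosses zero at t₂ = 2.696.
So (2.600, 0.382), (2.700, F(t₁)), (2.696, 0) are collinear:
F(t₁) = 0.382 · (2.700 − 2.696) / (2.600 − 2.696) = 0.382 · (0.00400)/(-0.09600) = -0.01592

-0.016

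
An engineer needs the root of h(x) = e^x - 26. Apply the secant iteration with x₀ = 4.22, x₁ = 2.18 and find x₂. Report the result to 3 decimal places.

h(4.22) = 42.03348, h(2.18) = -17.15369
x₂ = 2.18000 − (-17.15369)·(2.18000 − 4.22000) / (-17.15369 − 42.03348) = 2.18000 − (34.99354)/(-59.18718) = 2.77124

2.771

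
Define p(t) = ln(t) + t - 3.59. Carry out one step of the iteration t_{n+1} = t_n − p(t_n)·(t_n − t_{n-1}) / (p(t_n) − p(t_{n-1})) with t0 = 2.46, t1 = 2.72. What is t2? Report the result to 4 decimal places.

p(2.46) = -0.229839, p(2.72) = 0.130632
t2 = 2.720000 − 0.130632·(2.720000 − 2.460000) / (0.130632 − (-0.229839)) = 2.720000 − (0.033964)/(0.360471) = 2.625778

2.6258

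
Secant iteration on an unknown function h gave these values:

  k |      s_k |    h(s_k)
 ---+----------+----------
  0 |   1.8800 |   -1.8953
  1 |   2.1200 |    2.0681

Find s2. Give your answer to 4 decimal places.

1.9948

s2 = 2.1200 − 2.0681·(2.1200 − 1.8800) / (2.0681 − (-1.8953))
   = 2.1200 − (0.496344)/(3.963400) = 1.994768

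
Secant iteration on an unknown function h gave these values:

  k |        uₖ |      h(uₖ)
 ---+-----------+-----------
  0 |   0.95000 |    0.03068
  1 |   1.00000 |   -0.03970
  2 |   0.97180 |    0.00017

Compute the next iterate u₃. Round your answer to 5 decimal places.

0.97192

u₃ = 0.97180 − 0.00017·(0.97180 − 1.00000) / (0.00017 − (-0.03970))
   = 0.97180 − (-0.0000048)/(0.0398700) = 0.9719202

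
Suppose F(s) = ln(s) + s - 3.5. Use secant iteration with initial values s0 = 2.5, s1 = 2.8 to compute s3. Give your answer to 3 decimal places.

2.560

F(2.5) = -0.08371, F(2.8) = 0.32962
s2 = 2.80000 − 0.32962·(2.80000 − 2.50000) / (0.32962 − (-0.08371)) = 2.80000 − (0.09889)/(0.41333) = 2.56076
F(2.56076) = 0.00106
s3 = 2.56076 − 0.00106·(2.56076 − 2.80000) / (0.00106 − 0.32962) = 2.56076 − (-0.00025)/(-0.32856) = 2.55999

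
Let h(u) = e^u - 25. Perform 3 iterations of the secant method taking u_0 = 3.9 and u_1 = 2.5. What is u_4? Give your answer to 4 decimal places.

h(3.9) = 24.402449, h(2.5) = -12.817506
u_2 = 2.500000 − (-12.817506)·(2.500000 − 3.900000) / (-12.817506 − 24.402449) = 2.500000 − (17.944508)/(-37.219955) = 2.982121
h(2.982121) = -5.270388
u_3 = 2.982121 − (-5.270388)·(2.982121 − 2.500000) / (-5.270388 − (-12.817506)) = 2.982121 − (-2.540963)/(7.547118) = 3.318801
h(3.318801) = 2.627193
u_4 = 3.318801 − 2.627193·(3.318801 − 2.982121) / (2.627193 − (-5.270388)) = 3.318801 − (0.884523)/(7.897582) = 3.206801

3.2068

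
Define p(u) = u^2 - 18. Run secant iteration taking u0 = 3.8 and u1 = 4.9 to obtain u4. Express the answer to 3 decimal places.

4.243

p(3.8) = -3.56000, p(4.9) = 6.01000
u2 = 4.90000 − 6.01000·(4.90000 − 3.80000) / (6.01000 − (-3.56000)) = 4.90000 − (6.61100)/(9.57000) = 4.20920
p(4.20920) = -0.28267
u3 = 4.20920 − (-0.28267)·(4.20920 − 4.90000) / (-0.28267 − 6.01000) = 4.20920 − (0.19527)/(-6.29267) = 4.24023
p(4.24023) = -0.02047
u4 = 4.24023 − (-0.02047)·(4.24023 − 4.20920) / (-0.02047 − (-0.28267)) = 4.24023 − (-0.00064)/(0.26220) = 4.24265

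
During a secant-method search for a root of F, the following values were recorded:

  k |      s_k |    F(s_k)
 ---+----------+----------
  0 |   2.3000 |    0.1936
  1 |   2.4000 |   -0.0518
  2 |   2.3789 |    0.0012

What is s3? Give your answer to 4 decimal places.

2.3794

s3 = 2.3789 − 0.0012·(2.3789 − 2.4000) / (0.0012 − (-0.0518))
   = 2.3789 − (-0.000025)/(0.053000) = 2.379378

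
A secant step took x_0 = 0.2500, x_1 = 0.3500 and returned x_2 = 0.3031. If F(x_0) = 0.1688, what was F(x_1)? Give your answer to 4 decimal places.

-0.1491

The secant line through (0.2500, 0.1688) and (0.3500, F(x_1)) crosses zero at x_2 = 0.3031.
So (0.2500, 0.1688), (0.3500, F(x_1)), (0.3031, 0) are collinear:
F(x_1) = 0.1688 · (0.3500 − 0.3031) / (0.2500 − 0.3031) = 0.1688 · (0.046900)/(-0.053100) = -0.149091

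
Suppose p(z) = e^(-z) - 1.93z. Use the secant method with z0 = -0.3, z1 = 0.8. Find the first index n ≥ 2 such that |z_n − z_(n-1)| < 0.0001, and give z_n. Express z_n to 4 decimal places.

p(-0.3) = 1.928859, p(0.8) = -1.094671
z2 = 0.800000 − (-1.094671)·(1.100000)/(-3.023530) = 0.401744;  |Δ| = 0.398256
p(0.401744) = -0.106215
z3 = 0.401744 − (-0.106215)·(-0.398256)/(0.988456) = 0.358950;  |Δ| = 0.042795
p(0.358950) = 0.005637
z4 = 0.358950 − 0.005637·(-0.042795)/(0.111851) = 0.361106;  |Δ| = 0.002157
p(0.361106) = -0.000030
z5 = 0.361106 − (-0.000030)·(0.002157)/(-0.005667) = 0.361095;  |Δ| = 0.000011
|z5 − z4| = 0.000011 < 0.0001

n = 5, z_n = 0.3611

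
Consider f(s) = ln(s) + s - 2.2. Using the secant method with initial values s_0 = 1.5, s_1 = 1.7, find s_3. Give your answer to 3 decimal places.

1.681

f(1.5) = -0.29453, f(1.7) = 0.03063
s_2 = 1.70000 − 0.03063·(1.70000 − 1.50000) / (0.03063 − (-0.29453)) = 1.70000 − (0.00613)/(0.32516) = 1.68116
f(1.68116) = 0.00065
s_3 = 1.68116 − 0.00065·(1.68116 − 1.70000) / (0.00065 − 0.03063) = 1.68116 − (-0.00001)/(-0.02998) = 1.68076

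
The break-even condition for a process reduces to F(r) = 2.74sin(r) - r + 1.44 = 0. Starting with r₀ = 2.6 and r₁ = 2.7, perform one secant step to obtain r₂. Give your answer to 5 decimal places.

2.67394

F(2.6) = 0.2524738, F(2.7) = -0.0889791
r₂ = 2.7000000 − (-0.0889791)·(2.7000000 − 2.6000000) / (-0.0889791 − 0.2524738) = 2.7000000 − (-0.0088979)/(-0.3414529) = 2.6739410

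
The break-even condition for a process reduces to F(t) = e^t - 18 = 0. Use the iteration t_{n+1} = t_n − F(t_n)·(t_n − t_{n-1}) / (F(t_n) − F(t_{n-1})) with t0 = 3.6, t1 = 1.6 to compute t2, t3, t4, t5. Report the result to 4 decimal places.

F(3.6) = 18.598234, F(1.6) = -13.046968
t2 = 1.600000 − (-13.046968)·(1.600000 − 3.600000) / (-13.046968 − 18.598234) = 1.600000 − (26.093935)/(-31.645202) = 2.424578
F(2.424578) = -6.702540
t3 = 2.424578 − (-6.702540)·(2.424578 − 1.600000) / (-6.702540 − (-13.046968)) = 2.424578 − (-5.526766)/(6.344428) = 3.295699
F(3.295699) = 8.996286
t4 = 3.295699 − 8.996286·(3.295699 − 2.424578) / (8.996286 − (-6.702540)) = 3.295699 − (7.836857)/(15.698826) = 2.796499
F(2.796499) = -1.612824
t5 = 2.796499 − (-1.612824)·(2.796499 − 3.295699) / (-1.612824 − 8.996286) = 2.796499 − (0.805122)/(-10.609109) = 2.872389

2.4246, 3.2957, 2.7965, 2.8724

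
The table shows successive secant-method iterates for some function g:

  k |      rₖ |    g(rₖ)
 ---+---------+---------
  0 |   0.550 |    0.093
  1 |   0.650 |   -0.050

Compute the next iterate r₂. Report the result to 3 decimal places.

0.615

r₂ = 0.650 − (-0.050)·(0.650 − 0.550) / (-0.050 − 0.093)
   = 0.650 − (-0.00500)/(-0.14300) = 0.61503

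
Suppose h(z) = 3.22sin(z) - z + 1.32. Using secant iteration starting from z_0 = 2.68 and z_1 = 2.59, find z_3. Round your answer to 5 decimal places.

2.69901

h(2.68) = 0.0741064, h(2.59) = 0.4174228
z_2 = 2.5900000 − 0.4174228·(2.5900000 − 2.6800000) / (0.4174228 − 0.0741064) = 2.5900000 − (-0.0375681)/(0.3433164) = 2.6994269
h(2.6994269) = -0.0015955
z_3 = 2.6994269 − (-0.0015955)·(2.6994269 − 2.5900000) / (-0.0015955 − 0.4174228) = 2.6994269 − (-0.0001746)/(-0.4190183) = 2.6990102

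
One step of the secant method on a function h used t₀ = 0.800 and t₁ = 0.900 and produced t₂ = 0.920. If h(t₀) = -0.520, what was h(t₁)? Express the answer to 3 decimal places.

-0.087

The secant line through (0.800, -0.520) and (0.900, h(t₁)) crosses zero at t₂ = 0.920.
So (0.800, -0.520), (0.900, h(t₁)), (0.920, 0) are collinear:
h(t₁) = -0.520 · (0.900 − 0.920) / (0.800 − 0.920) = -0.520 · (-0.02000)/(-0.12000) = -0.08667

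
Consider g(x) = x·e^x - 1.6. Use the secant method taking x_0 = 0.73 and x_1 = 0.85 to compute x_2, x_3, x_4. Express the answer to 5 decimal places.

0.75157, 0.75317, 0.75330

g(0.73) = -0.0851912, g(0.85) = 0.3886998
x_2 = 0.8500000 − 0.3886998·(0.8500000 − 0.7300000) / (0.3886998 − (-0.0851912)) = 0.8500000 − (0.0466440)/(0.4738910) = 0.7515723
g(0.7515723) = -0.0064176
x_3 = 0.7515723 − (-0.0064176)·(0.7515723 − 0.8500000) / (-0.0064176 − 0.3886998) = 0.7515723 − (0.0006317)/(-0.3951175) = 0.7531710
g(0.7531710) = -0.0004728
x_4 = 0.7531710 − (-0.0004728)·(0.7531710 − 0.7515723) / (-0.0004728 − (-0.0064176)) = 0.7531710 − (-0.0000008)/(0.0059449) = 0.7532982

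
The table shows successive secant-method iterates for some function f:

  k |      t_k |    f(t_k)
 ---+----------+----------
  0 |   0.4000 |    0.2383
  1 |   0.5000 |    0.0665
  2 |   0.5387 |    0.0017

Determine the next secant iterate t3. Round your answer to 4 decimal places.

t3 = 0.5387 − 0.0017·(0.5387 − 0.5000) / (0.0017 − 0.0665)
   = 0.5387 − (0.000066)/(-0.064800) = 0.539715

0.5397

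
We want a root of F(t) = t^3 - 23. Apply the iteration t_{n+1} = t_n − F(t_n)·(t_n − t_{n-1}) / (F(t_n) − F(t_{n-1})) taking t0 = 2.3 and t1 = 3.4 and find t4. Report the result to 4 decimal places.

F(2.3) = -10.833000, F(3.4) = 16.304000
t2 = 3.400000 − 16.304000·(3.400000 − 2.300000) / (16.304000 − (-10.833000)) = 3.400000 − (17.934400)/(27.137000) = 2.739116
F(2.739116) = -2.449072
t3 = 2.739116 − (-2.449072)·(2.739116 − 3.400000) / (-2.449072 − 16.304000) = 2.739116 − (1.618552)/(-18.753072) = 2.825425
F(2.825425) = -0.444559
t4 = 2.825425 − (-0.444559)·(2.825425 − 2.739116) / (-0.444559 − (-2.449072)) = 2.825425 − (-0.038369)/(2.004514) = 2.844566

2.8446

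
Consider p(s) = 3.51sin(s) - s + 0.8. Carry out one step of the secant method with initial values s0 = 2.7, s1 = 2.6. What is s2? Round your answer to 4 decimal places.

2.6023

p(2.7) = -0.399897, p(2.6) = 0.009410
s2 = 2.600000 − 0.009410·(2.600000 − 2.700000) / (0.009410 − (-0.399897)) = 2.600000 − (-0.000941)/(0.409306) = 2.602299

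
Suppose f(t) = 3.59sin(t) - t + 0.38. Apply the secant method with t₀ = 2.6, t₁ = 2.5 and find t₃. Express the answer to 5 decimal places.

f(2.6) = -0.3693501, f(2.5) = 0.0285150
t₂ = 2.5000000 − 0.0285150·(2.5000000 − 2.6000000) / (0.0285150 − (-0.3693501)) = 2.5000000 − (-0.0028515)/(0.3978651) = 2.5071670
f(2.5071670) = 0.0006799
t₃ = 2.5071670 − 0.0006799·(2.5071670 − 2.5000000) / (0.0006799 − 0.0285150) = 2.5071670 − (0.0000049)/(-0.0278351) = 2.5073421

2.50734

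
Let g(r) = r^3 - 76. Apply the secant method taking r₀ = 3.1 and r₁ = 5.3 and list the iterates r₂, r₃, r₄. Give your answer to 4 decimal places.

g(3.1) = -46.209000, g(5.3) = 72.877000
r₂ = 5.300000 − 72.877000·(5.300000 − 3.100000) / (72.877000 − (-46.209000)) = 5.300000 − (160.329400)/(119.086000) = 3.953667
g(3.953667) = -14.198318
r₃ = 3.953667 − (-14.198318)·(3.953667 − 5.300000) / (-14.198318 − 72.877000) = 3.953667 − (19.115663)/(-87.075318) = 4.173197
g(4.173197) = -3.321366
r₄ = 4.173197 − (-3.321366)·(4.173197 − 3.953667) / (-3.321366 − (-14.198318)) = 4.173197 − (-0.729140)/(10.876952) = 4.240233

3.9537, 4.1732, 4.2402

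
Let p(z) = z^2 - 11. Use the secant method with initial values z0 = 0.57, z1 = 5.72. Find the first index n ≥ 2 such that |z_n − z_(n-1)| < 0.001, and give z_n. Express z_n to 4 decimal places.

n = 7, z_n = 3.3166

p(0.57) = -10.675100, p(5.72) = 21.718400
z2 = 5.720000 − 21.718400·(5.150000)/(32.393500) = 2.267154;  |Δ| = 3.452846
p(2.267154) = -5.860012
z3 = 2.267154 − (-5.860012)·(-3.452846)/(-27.578412) = 3.000834;  |Δ| = 0.733680
p(3.000834) = -1.994997
z4 = 3.000834 − (-1.994997)·(0.733680)/(3.865015) = 3.379536;  |Δ| = 0.378702
p(3.379536) = 0.421261
z5 = 3.379536 − 0.421261·(0.378702)/(2.416258) = 3.313511;  |Δ| = 0.066025
p(3.313511) = -0.020644
z6 = 3.313511 − (-0.020644)·(-0.066025)/(-0.441905) = 3.316596;  |Δ| = 0.003084
p(3.316596) = -0.000194
z7 = 3.316596 − (-0.000194)·(0.003084)/(0.020450) = 3.316625;  |Δ| = 0.000029
|z7 − z6| = 0.000029 < 0.001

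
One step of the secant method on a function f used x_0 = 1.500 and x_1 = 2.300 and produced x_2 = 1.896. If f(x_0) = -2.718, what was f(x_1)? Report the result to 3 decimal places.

The secant line through (1.500, -2.718) and (2.300, f(x_1)) crosses zero at x_2 = 1.896.
So (1.500, -2.718), (2.300, f(x_1)), (1.896, 0) are collinear:
f(x_1) = -2.718 · (2.300 − 1.896) / (1.500 − 1.896) = -2.718 · (0.40400)/(-0.39600) = 2.77291

2.773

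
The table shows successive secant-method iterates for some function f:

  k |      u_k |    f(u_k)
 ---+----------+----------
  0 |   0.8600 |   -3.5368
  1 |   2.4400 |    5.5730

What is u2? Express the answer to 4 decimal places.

u2 = 2.4400 − 5.5730·(2.4400 − 0.8600) / (5.5730 − (-3.5368))
   = 2.4400 − (8.805340)/(9.109800) = 1.473421

1.4734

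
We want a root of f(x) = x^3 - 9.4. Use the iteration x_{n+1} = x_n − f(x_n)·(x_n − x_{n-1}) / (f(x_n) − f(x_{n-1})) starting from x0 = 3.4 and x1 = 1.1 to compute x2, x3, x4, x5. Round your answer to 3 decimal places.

1.589, 2.572, 1.996, 2.088

f(3.4) = 29.90400, f(1.1) = -8.06900
x2 = 1.10000 − (-8.06900)·(1.10000 − 3.40000) / (-8.06900 − 29.90400) = 1.10000 − (18.55870)/(-37.97300) = 1.58873
f(1.58873) = -5.38991
x3 = 1.58873 − (-5.38991)·(1.58873 − 1.10000) / (-5.38991 − (-8.06900)) = 1.58873 − (-2.63423)/(2.67909) = 2.57199
f(2.57199) = 7.61411
x4 = 2.57199 − 7.61411·(2.57199 − 1.58873) / (7.61411 − (-5.38991)) = 2.57199 − (7.48665)/(13.00403) = 1.99628
f(1.99628) = -1.44461
x5 = 1.99628 − (-1.44461)·(1.99628 − 2.57199) / (-1.44461 − 7.61411) = 1.99628 − (0.83169)/(-9.05872) = 2.08809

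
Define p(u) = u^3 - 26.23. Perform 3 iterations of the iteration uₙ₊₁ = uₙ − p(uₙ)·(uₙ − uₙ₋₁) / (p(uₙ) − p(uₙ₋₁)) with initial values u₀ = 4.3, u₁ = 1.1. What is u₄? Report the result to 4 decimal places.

p(4.3) = 53.277000, p(1.1) = -24.899000
u₂ = 1.100000 − (-24.899000)·(1.100000 − 4.300000) / (-24.899000 − 53.277000) = 1.100000 − (79.676800)/(-78.176000) = 2.119198
p(2.119198) = -16.712685
u₃ = 2.119198 − (-16.712685)·(2.119198 − 1.100000) / (-16.712685 − (-24.899000)) = 2.119198 − (-17.033531)/(8.186315) = 4.199930
p(4.199930) = 47.854305
u₄ = 4.199930 − 47.854305·(4.199930 − 2.119198) / (47.854305 − (-16.712685)) = 4.199930 − (99.572006)/(64.566990) = 2.657780

2.6578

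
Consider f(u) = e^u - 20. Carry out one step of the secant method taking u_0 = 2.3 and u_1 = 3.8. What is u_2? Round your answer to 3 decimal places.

2.733

f(2.3) = -10.02582, f(3.8) = 24.70118
u_2 = 3.80000 − 24.70118·(3.80000 − 2.30000) / (24.70118 − (-10.02582)) = 3.80000 − (37.05178)/(34.72700) = 2.73306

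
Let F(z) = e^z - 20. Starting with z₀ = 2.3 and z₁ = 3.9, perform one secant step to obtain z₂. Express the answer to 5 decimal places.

2.70685

F(2.3) = -10.0258175, F(3.9) = 29.4024491
z₂ = 3.9000000 − 29.4024491·(3.9000000 − 2.3000000) / (29.4024491 − (-10.0258175)) = 3.9000000 − (47.0439186)/(39.4282667) = 2.7068479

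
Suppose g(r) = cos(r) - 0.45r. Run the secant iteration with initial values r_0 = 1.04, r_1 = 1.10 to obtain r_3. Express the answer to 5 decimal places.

g(1.04) = 0.0382203, g(1.10) = -0.0414039
r_2 = 1.1000000 − (-0.0414039)·(1.1000000 − 1.0400000) / (-0.0414039 − 0.0382203) = 1.1000000 − (-0.0024842)/(-0.0796241) = 1.0688005
g(1.0688005) = 0.0002159
r_3 = 1.0688005 − 0.0002159·(1.0688005 − 1.1000000) / (0.0002159 − (-0.0414039)) = 1.0688005 − (-0.0000067)/(0.0416197) = 1.0689623

1.06896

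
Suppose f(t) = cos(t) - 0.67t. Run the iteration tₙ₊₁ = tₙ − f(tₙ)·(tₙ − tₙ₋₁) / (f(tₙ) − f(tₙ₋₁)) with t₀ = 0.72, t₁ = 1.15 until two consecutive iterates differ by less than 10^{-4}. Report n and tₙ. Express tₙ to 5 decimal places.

n = 5, tₙ = 0.91277

f(0.72) = 0.2694057, f(1.15) = -0.3620126
t₂ = 1.1500000 − (-0.3620126)·(0.4300000)/(-0.6314183) = 0.9034671;  |Δ| = 0.2465329
f(0.9034671) = 0.0135675
t₃ = 0.9034671 − 0.0135675·(-0.2465329)/(0.3755800) = 0.9123728;  |Δ| = 0.0089058
f(0.9123728) = 0.0005809
t₄ = 0.9123728 − 0.0005809·(0.0089058)/(-0.0129866) = 0.9127712;  |Δ| = 0.0003983
f(0.9127712) = -0.0000011
t₅ = 0.9127712 − (-0.0000011)·(0.0003983)/(-0.0005820) = 0.9127704;  |Δ| = 0.0000008
|t₅ − t₄| = 0.0000008 < 10^{-4}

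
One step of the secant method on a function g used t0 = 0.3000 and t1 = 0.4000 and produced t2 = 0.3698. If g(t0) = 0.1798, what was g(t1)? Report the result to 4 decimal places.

-0.0778

The secant line through (0.3000, 0.1798) and (0.4000, g(t1)) crosses zero at t2 = 0.3698.
So (0.3000, 0.1798), (0.4000, g(t1)), (0.3698, 0) are collinear:
g(t1) = 0.1798 · (0.4000 − 0.3698) / (0.3000 − 0.3698) = 0.1798 · (0.030200)/(-0.069800) = -0.077793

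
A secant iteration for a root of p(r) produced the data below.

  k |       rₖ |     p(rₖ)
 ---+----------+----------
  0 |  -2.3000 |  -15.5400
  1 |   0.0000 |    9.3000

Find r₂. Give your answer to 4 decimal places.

r₂ = 0.0000 − 9.3000·(0.0000 − (-2.3000)) / (9.3000 − (-15.5400))
   = 0.0000 − (21.390000)/(24.840000) = -0.861111

-0.8611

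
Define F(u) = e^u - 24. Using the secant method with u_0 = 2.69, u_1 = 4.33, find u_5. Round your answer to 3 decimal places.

F(2.69) = -9.26832, F(4.33) = 51.94429
u_2 = 4.33000 − 51.94429·(4.33000 − 2.69000) / (51.94429 − (-9.26832)) = 4.33000 − (85.18863)/(61.21261) = 2.93832
F(2.93832) = -5.11599
u_3 = 2.93832 − (-5.11599)·(2.93832 − 4.33000) / (-5.11599 − 51.94429) = 2.93832 − (7.11984)/(-57.06027) = 3.06309
F(3.06309) = -2.60637
u_4 = 3.06309 − (-2.60637)·(3.06309 − 2.93832) / (-2.60637 − (-5.11599)) = 3.06309 − (-0.32522)/(2.50962) = 3.19268
F(3.19268) = 0.35364
u_5 = 3.19268 − 0.35364·(3.19268 − 3.06309) / (0.35364 − (-2.60637)) = 3.19268 − (0.04583)/(2.96001) = 3.17720

3.177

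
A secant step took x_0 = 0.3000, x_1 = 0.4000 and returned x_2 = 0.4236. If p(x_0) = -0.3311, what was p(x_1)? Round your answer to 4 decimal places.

-0.0632

The secant line through (0.3000, -0.3311) and (0.4000, p(x_1)) crosses zero at x_2 = 0.4236.
So (0.3000, -0.3311), (0.4000, p(x_1)), (0.4236, 0) are collinear:
p(x_1) = -0.3311 · (0.4000 − 0.4236) / (0.3000 − 0.4236) = -0.3311 · (-0.023600)/(-0.123600) = -0.063220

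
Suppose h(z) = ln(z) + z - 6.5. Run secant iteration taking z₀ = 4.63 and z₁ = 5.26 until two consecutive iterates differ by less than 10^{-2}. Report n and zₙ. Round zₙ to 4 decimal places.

n = 3, zₙ = 4.9089

h(4.63) = -0.337443, h(5.26) = 0.420131
z₂ = 5.260000 − 0.420131·(0.630000)/(0.757574) = 4.910618;  |Δ| = 0.349382
h(4.910618) = 0.002018
z₃ = 4.910618 − 0.002018·(-0.349382)/(-0.418113) = 4.908932;  |Δ| = 0.001686
|z₃ − z₂| = 0.001686 < 10^{-2}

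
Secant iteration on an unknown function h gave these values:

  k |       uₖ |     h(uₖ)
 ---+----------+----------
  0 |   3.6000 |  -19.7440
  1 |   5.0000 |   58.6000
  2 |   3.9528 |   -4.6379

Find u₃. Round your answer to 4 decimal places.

4.0296

u₃ = 3.9528 − (-4.6379)·(3.9528 − 5.0000) / (-4.6379 − 58.6000)
   = 3.9528 − (4.856809)/(-63.237900) = 4.029602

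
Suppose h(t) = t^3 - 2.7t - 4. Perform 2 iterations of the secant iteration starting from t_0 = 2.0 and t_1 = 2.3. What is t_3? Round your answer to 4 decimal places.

2.1368

h(2.0) = -1.400000, h(2.3) = 1.957000
t_2 = 2.300000 − 1.957000·(2.300000 − 2.000000) / (1.957000 − (-1.400000)) = 2.300000 − (0.587100)/(3.357000) = 2.125112
h(2.125112) = -0.140585
t_3 = 2.125112 − (-0.140585)·(2.125112 − 2.300000) / (-0.140585 − 1.957000) = 2.125112 − (0.024587)/(-2.097585) = 2.136833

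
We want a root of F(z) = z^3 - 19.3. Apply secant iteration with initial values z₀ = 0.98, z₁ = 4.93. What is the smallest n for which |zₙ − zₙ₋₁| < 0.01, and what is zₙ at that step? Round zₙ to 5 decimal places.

n = 8, zₙ = 2.68237

F(0.98) = -18.3588080, F(4.93) = 100.5231570
z₂ = 4.9300000 − 100.5231570·(3.9500000)/(118.8819650) = 1.5899941;  |Δ| = 3.3400059
F(1.5899941) = -15.2803661
z₃ = 1.5899941 − (-15.2803661)·(-3.3400059)/(-115.8035231) = 2.0307105;  |Δ| = 0.4407164
F(2.0307105) = -10.9257866
z₄ = 2.0307105 − (-10.9257866)·(0.4407164)/(4.3545795) = 3.1364828;  |Δ| = 1.1057723
F(3.1364828) = 11.5552260
z₅ = 3.1364828 − 11.5552260·(1.1057723)/(22.4810126) = 2.5681165;  |Δ| = 0.5683663
F(2.5681165) = -2.3626999
z₆ = 2.5681165 − (-2.3626999)·(-0.5683663)/(-13.9179259) = 2.6646021;  |Δ| = 0.0964856
F(2.6646021) = -0.3810470
z₇ = 2.6646021 − (-0.3810470)·(0.0964856)/(1.9816529) = 2.6831551;  |Δ| = 0.0185530
F(2.6831551) = 0.0168949
z₈ = 2.6831551 − 0.0168949·(0.0185530)/(0.3979419) = 2.6823674;  |Δ| = 0.0007877
|z₈ − z₇| = 0.0007877 < 0.01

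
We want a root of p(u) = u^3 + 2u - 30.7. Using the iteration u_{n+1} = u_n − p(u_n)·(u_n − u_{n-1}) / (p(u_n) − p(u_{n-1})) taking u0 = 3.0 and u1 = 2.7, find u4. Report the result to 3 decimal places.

2.919

p(3.0) = 2.30000, p(2.7) = -5.61700
u2 = 2.70000 − (-5.61700)·(2.70000 − 3.00000) / (-5.61700 − 2.30000) = 2.70000 − (1.68510)/(-7.91700) = 2.91285
p(2.91285) = -0.15977
u3 = 2.91285 − (-0.15977)·(2.91285 − 2.70000) / (-0.15977 − (-5.61700)) = 2.91285 − (-0.03401)/(5.45723) = 2.91908
p(2.91908) = 0.01165
u4 = 2.91908 − 0.01165·(2.91908 − 2.91285) / (0.01165 − (-0.15977)) = 2.91908 − (0.00007)/(0.17142) = 2.91865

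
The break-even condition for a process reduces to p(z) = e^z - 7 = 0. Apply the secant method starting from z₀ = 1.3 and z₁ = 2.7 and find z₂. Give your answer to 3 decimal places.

p(1.3) = -3.33070, p(2.7) = 7.87973
z₂ = 2.70000 − 7.87973·(2.70000 − 1.30000) / (7.87973 − (-3.33070)) = 2.70000 − (11.03162)/(11.21044) = 1.71595

1.716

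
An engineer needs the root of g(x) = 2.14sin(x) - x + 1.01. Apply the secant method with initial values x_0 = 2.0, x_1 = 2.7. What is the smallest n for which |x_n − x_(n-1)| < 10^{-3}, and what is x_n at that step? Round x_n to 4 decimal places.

g(2.0) = 0.955896, g(2.7) = -0.775407
x_2 = 2.700000 − (-0.775407)·(0.700000)/(-1.731304) = 2.386488;  |Δ| = 0.313512
g(2.386488) = 0.090194
x_3 = 2.386488 − 0.090194·(-0.313512)/(0.865601) = 2.419155;  |Δ| = 0.032667
g(2.419155) = 0.005846
x_4 = 2.419155 − 0.005846·(0.032667)/(-0.084348) = 2.421419;  |Δ| = 0.002264
g(2.421419) = -0.000057
x_5 = 2.421419 − (-0.000057)·(0.002264)/(-0.005903) = 2.421397;  |Δ| = 0.000022
|x_5 − x_4| = 0.000022 < 10^{-3}

n = 5, x_n = 2.4214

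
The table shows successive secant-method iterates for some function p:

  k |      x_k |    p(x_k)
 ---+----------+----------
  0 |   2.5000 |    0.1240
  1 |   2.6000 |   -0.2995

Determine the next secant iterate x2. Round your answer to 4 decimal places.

2.5293

x2 = 2.6000 − (-0.2995)·(2.6000 − 2.5000) / (-0.2995 − 0.1240)
   = 2.6000 − (-0.029950)/(-0.423500) = 2.529280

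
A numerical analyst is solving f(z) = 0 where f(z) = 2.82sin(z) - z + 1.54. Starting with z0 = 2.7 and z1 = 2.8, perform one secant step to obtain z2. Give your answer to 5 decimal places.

f(2.7) = 0.0452113, f(2.8) = -0.3153334
z2 = 2.8000000 − (-0.3153334)·(2.8000000 − 2.7000000) / (-0.3153334 − 0.0452113) = 2.8000000 − (-0.0315333)/(-0.3605447) = 2.7125397

2.71254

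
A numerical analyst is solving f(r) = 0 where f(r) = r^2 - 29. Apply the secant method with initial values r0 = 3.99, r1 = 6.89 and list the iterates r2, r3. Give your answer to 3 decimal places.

f(3.99) = -13.07990, f(6.89) = 18.47210
r2 = 6.89000 − 18.47210·(6.89000 − 3.99000) / (18.47210 − (-13.07990)) = 6.89000 − (53.56909)/(31.55200) = 5.19220
f(5.19220) = -2.04109
r3 = 5.19220 − (-2.04109)·(5.19220 − 6.89000) / (-2.04109 − 18.47210) = 5.19220 − (3.46538)/(-20.51319) = 5.36113

5.192, 5.361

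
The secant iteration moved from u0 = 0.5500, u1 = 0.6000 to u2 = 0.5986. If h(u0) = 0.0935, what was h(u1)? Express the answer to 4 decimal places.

-0.0027

The secant line through (0.5500, 0.0935) and (0.6000, h(u1)) crosses zero at u2 = 0.5986.
So (0.5500, 0.0935), (0.6000, h(u1)), (0.5986, 0) are collinear:
h(u1) = 0.0935 · (0.6000 − 0.5986) / (0.5500 − 0.5986) = 0.0935 · (0.001400)/(-0.048600) = -0.002693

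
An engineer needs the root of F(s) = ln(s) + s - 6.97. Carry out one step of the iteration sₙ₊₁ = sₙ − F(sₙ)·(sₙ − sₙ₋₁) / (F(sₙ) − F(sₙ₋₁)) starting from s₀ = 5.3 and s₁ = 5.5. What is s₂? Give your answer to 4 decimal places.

5.3019

F(5.3) = -0.002293, F(5.5) = 0.234748
s₂ = 5.500000 − 0.234748·(5.500000 − 5.300000) / (0.234748 − (-0.002293)) = 5.500000 − (0.046950)/(0.237041) = 5.301935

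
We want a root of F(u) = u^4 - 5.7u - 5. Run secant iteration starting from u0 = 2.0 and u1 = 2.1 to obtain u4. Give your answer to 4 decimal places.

2.0150

F(2.0) = -0.400000, F(2.1) = 2.478100
u2 = 2.100000 − 2.478100·(2.100000 − 2.000000) / (2.478100 − (-0.400000)) = 2.100000 − (0.247810)/(2.878100) = 2.013898
F(2.013898) = -0.029824
u3 = 2.013898 − (-0.029824)·(2.013898 − 2.100000) / (-0.029824 − 2.478100) = 2.013898 − (0.002568)/(-2.507924) = 2.014922
F(2.014922) = -0.002182
u4 = 2.014922 − (-0.002182)·(2.014922 − 2.013898) / (-0.002182 − (-0.029824)) = 2.014922 − (-0.000002)/(0.027642) = 2.015003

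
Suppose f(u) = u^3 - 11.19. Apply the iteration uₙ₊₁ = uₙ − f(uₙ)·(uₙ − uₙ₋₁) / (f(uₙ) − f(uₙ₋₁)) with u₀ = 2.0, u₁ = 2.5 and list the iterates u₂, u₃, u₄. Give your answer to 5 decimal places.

2.20918, 2.23369, 2.23675

f(2.0) = -3.1900000, f(2.5) = 4.4350000
u₂ = 2.5000000 − 4.4350000·(2.5000000 − 2.0000000) / (4.4350000 − (-3.1900000)) = 2.5000000 − (2.2175000)/(7.6250000) = 2.2091803
f(2.2091803) = -0.4081446
u₃ = 2.2091803 − (-0.4081446)·(2.2091803 − 2.5000000) / (-0.4081446 − 4.4350000) = 2.2091803 − (0.1186965)/(-4.8431446) = 2.2336885
f(2.2336885) = -0.0453147
u₄ = 2.2336885 − (-0.0453147)·(2.2336885 − 2.2091803) / (-0.0453147 − (-0.4081446)) = 2.2336885 − (-0.0011106)/(0.3628299) = 2.2367494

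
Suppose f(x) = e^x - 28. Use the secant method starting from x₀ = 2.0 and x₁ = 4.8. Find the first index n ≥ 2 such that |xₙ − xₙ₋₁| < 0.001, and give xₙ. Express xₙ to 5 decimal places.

f(2.0) = -20.6109439, f(4.8) = 93.5104175
x₂ = 4.8000000 − 93.5104175·(2.8000000)/(114.1213614) = 2.5056954;  |Δ| = 2.2943046
f(2.5056954) = -15.7479244
x₃ = 2.5056954 − (-15.7479244)·(-2.2943046)/(-109.2583419) = 2.8363844;  |Δ| = 0.3306890
f(2.8363844) = -10.9460065
x₄ = 2.8363844 − (-10.9460065)·(0.3306890)/(4.8019179) = 3.5901925;  |Δ| = 0.7538081
f(3.5901925) = 8.2410499
x₅ = 3.5901925 − 8.2410499·(0.7538081)/(19.1870564) = 3.2664237;  |Δ| = 0.3237688
f(3.2664237) = -1.7825905
x₆ = 3.2664237 − (-1.7825905)·(-0.3237688)/(-10.0236404) = 3.3240023;  |Δ| = 0.0575786
f(3.3240023) = -0.2287234
x₇ = 3.3240023 − (-0.2287234)·(0.0575786)/(1.5538671) = 3.3324776;  |Δ| = 0.0084754
f(3.3324776) = 0.0076482
x₈ = 3.3324776 − 0.0076482·(0.0084754)/(0.2363716) = 3.3322034;  |Δ| = 0.0002742
|x₈ − x₇| = 0.0002742 < 0.001

n = 8, xₙ = 3.33220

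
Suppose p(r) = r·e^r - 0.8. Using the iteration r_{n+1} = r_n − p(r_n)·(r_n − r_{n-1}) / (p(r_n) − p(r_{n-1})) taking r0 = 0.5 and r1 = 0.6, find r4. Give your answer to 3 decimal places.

p(0.5) = 0.02436, p(0.6) = 0.29327
r2 = 0.60000 − 0.29327·(0.60000 − 0.50000) / (0.29327 − 0.02436) = 0.60000 − (0.02933)/(0.26891) = 0.49094
p(0.49094) = 0.00213
r3 = 0.49094 − 0.00213·(0.49094 − 0.60000) / (0.00213 − 0.29327) = 0.49094 − (-0.00023)/(-0.29115) = 0.49014
p(0.49014) = 0.00019
r4 = 0.49014 − 0.00019·(0.49014 − 0.49094) / (0.00019 − 0.00213) = 0.49014 − (0.00000)/(-0.00194) = 0.49007

0.490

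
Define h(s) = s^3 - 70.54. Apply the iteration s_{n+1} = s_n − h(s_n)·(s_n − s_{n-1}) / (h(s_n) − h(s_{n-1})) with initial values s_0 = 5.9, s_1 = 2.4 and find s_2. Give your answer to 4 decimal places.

h(5.9) = 134.839000, h(2.4) = -56.716000
s_2 = 2.400000 − (-56.716000)·(2.400000 − 5.900000) / (-56.716000 − 134.839000) = 2.400000 − (198.506000)/(-191.555000) = 3.436287

3.4363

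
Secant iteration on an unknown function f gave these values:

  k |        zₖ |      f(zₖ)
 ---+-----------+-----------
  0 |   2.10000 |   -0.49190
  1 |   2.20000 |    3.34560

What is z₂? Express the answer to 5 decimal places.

2.11282

z₂ = 2.20000 − 3.34560·(2.20000 − 2.10000) / (3.34560 − (-0.49190))
   = 2.20000 − (0.3345600)/(3.8375000) = 2.1128182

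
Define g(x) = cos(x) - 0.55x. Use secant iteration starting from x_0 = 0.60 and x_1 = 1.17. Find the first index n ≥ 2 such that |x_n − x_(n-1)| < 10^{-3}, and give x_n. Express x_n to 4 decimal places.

n = 4, x_n = 0.9930

g(0.60) = 0.495336, g(1.17) = -0.253348
x_2 = 1.170000 − (-0.253348)·(0.570000)/(-0.748684) = 0.977117;  |Δ| = 0.192883
g(0.977117) = 0.022000
x_3 = 0.977117 − 0.022000·(-0.192883)/(0.275349) = 0.992528;  |Δ| = 0.015411
g(0.992528) = 0.000684
x_4 = 0.992528 − 0.000684·(0.015411)/(-0.021317) = 0.993023;  |Δ| = 0.000494
|x_4 − x_3| = 0.000494 < 10^{-3}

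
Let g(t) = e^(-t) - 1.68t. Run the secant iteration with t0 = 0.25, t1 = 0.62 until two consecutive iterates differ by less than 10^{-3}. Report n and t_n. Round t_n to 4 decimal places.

n = 4, t_n = 0.3993

g(0.25) = 0.358801, g(0.62) = -0.503656
t2 = 0.620000 − (-0.503656)·(0.370000)/(-0.862456) = 0.403928;  |Δ| = 0.216072
g(0.403928) = -0.010907
t3 = 0.403928 − (-0.010907)·(-0.216072)/(0.492748) = 0.399145;  |Δ| = 0.004783
g(0.399145) = 0.000329
t4 = 0.399145 − 0.000329·(-0.004783)/(0.011236) = 0.399285;  |Δ| = 0.000140
|t4 − t3| = 0.000140 < 10^{-3}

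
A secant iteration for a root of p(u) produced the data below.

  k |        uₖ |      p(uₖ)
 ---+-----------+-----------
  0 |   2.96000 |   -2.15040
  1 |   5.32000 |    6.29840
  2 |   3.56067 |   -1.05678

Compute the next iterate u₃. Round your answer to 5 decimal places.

3.81345

u₃ = 3.56067 − (-1.05678)·(3.56067 − 5.32000) / (-1.05678 − 6.29840)
   = 3.56067 − (1.8592248)/(-7.3551800) = 3.8134476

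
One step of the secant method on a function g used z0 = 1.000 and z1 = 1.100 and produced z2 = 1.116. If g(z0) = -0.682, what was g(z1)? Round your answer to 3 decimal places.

-0.094

The secant line through (1.000, -0.682) and (1.100, g(z1)) crosses zero at z2 = 1.116.
So (1.000, -0.682), (1.100, g(z1)), (1.116, 0) are collinear:
g(z1) = -0.682 · (1.100 − 1.116) / (1.000 − 1.116) = -0.682 · (-0.01600)/(-0.11600) = -0.09407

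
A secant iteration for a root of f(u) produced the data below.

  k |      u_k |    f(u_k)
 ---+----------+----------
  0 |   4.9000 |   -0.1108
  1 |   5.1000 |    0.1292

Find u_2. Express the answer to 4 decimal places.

u_2 = 5.1000 − 0.1292·(5.1000 − 4.9000) / (0.1292 − (-0.1108))
   = 5.1000 − (0.025840)/(0.240000) = 4.992333

4.9923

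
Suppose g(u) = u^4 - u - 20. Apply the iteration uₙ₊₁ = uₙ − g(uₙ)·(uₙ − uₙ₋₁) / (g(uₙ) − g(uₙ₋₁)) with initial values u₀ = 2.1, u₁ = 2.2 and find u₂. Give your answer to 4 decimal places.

2.1684

g(2.1) = -2.651900, g(2.2) = 1.225600
u₂ = 2.200000 − 1.225600·(2.200000 − 2.100000) / (1.225600 − (-2.651900)) = 2.200000 − (0.122560)/(3.877500) = 2.168392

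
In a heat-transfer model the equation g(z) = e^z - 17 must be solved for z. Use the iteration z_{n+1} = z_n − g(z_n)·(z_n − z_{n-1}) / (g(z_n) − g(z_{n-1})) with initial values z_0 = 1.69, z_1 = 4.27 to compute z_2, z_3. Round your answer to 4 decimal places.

2.1420, 2.4285

g(1.69) = -11.580519, g(4.27) = 54.521636
z_2 = 4.270000 − 54.521636·(4.270000 − 1.690000) / (54.521636 − (-11.580519)) = 4.270000 − (140.665820)/(66.102155) = 2.141993
g(2.141993) = -8.483602
z_3 = 2.141993 − (-8.483602)·(2.141993 − 4.270000) / (-8.483602 − 54.521636) = 2.141993 − (18.053162)/(-63.005238) = 2.428528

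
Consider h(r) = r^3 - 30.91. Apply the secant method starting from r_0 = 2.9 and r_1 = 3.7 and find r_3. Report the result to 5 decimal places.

3.13196

h(2.9) = -6.5210000, h(3.7) = 19.7430000
r_2 = 3.7000000 − 19.7430000·(3.7000000 − 2.9000000) / (19.7430000 − (-6.5210000)) = 3.7000000 − (15.7944000)/(26.2640000) = 3.0986293
h(3.0986293) = -1.1584997
r_3 = 3.0986293 − (-1.1584997)·(3.0986293 − 3.7000000) / (-1.1584997 − 19.7430000) = 3.0986293 − (0.6966878)/(-20.9014997) = 3.1319613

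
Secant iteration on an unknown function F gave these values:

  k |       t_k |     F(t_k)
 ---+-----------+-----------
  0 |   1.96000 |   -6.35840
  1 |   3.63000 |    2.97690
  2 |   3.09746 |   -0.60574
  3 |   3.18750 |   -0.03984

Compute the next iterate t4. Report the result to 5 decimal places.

t4 = 3.18750 − (-0.03984)·(3.18750 − 3.09746) / (-0.03984 − (-0.60574))
   = 3.18750 − (-0.0035872)/(0.5659000) = 3.1938389

3.19384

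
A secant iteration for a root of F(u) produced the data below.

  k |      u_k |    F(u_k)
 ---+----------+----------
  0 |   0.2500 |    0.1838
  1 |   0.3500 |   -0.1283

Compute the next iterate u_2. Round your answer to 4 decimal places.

0.3089

u_2 = 0.3500 − (-0.1283)·(0.3500 − 0.2500) / (-0.1283 − 0.1838)
   = 0.3500 − (-0.012830)/(-0.312100) = 0.308891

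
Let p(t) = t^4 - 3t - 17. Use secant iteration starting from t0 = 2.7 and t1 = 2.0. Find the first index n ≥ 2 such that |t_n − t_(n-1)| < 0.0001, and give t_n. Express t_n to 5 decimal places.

p(2.7) = 28.0441000, p(2.0) = -7.0000000
t2 = 2.0000000 − (-7.0000000)·(-0.7000000)/(-35.0441000) = 2.1398238;  |Δ| = 0.1398238
p(2.1398238) = -2.4536409
t3 = 2.1398238 − (-2.4536409)·(0.1398238)/(4.5463591) = 2.2152858;  |Δ| = 0.0754620
p(2.2152858) = 0.4376140
t4 = 2.2152858 − 0.4376140·(0.0754620)/(2.8912548) = 2.2038641;  |Δ| = 0.0114218
p(2.2038641) = -0.0209793
t5 = 2.2038641 − (-0.0209793)·(-0.0114218)/(-0.4585933) = 2.2043866;  |Δ| = 0.0005225
p(2.2043866) = -0.0001666
t6 = 2.2043866 − (-0.0001666)·(0.0005225)/(0.0208128) = 2.2043908;  |Δ| = 0.0000042
|t6 − t5| = 0.0000042 < 0.0001

n = 6, t_n = 2.20439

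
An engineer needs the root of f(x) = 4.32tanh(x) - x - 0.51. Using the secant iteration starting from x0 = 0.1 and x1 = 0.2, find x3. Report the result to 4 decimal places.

0.1552

f(0.1) = -0.179434, f(0.2) = 0.142661
x2 = 0.200000 − 0.142661·(0.200000 − 0.100000) / (0.142661 − (-0.179434)) = 0.200000 − (0.014266)/(0.322096) = 0.155708
f(0.155708) = 0.001568
x3 = 0.155708 − 0.001568·(0.155708 − 0.200000) / (0.001568 − 0.142661) = 0.155708 − (-0.000069)/(-0.141094) = 0.155216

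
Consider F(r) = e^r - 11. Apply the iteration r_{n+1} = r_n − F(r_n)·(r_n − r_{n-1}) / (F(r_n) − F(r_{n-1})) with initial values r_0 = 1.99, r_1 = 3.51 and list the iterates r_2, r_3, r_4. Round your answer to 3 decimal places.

2.204, 2.308, 2.407

F(1.99) = -3.68447, F(3.51) = 22.44827
r_2 = 3.51000 − 22.44827·(3.51000 − 1.99000) / (22.44827 − (-3.68447)) = 3.51000 − (34.12137)/(26.13273) = 2.20431
F(2.20431) = -1.93605
r_3 = 2.20431 − (-1.93605)·(2.20431 − 3.51000) / (-1.93605 − 22.44827) = 2.20431 − (2.52788)/(-24.38431) = 2.30797
F(2.30797) = -0.94597
r_4 = 2.30797 − (-0.94597)·(2.30797 − 2.20431) / (-0.94597 − (-1.93605)) = 2.30797 − (-0.09807)/(0.99008) = 2.40702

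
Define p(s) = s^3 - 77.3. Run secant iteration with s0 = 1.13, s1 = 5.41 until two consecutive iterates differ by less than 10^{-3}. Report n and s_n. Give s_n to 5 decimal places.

p(1.13) = -75.8571030, p(5.41) = 81.0404210
s2 = 5.4100000 − 81.0404210·(4.2800000)/(156.8975240) = 3.1993023;  |Δ| = 2.2106977
p(3.1993023) = -44.5534299
s3 = 3.1993023 − (-44.5534299)·(-2.2106977)/(-125.5938509) = 3.9835299;  |Δ| = 0.7842276
p(3.9835299) = -14.0873151
s4 = 3.9835299 − (-14.0873151)·(0.7842276)/(30.4661149) = 4.3461512;  |Δ| = 0.3626213
p(4.3461512) = 4.7945792
s5 = 4.3461512 − 4.7945792·(0.3626213)/(18.8818943) = 4.2540727;  |Δ| = 0.0920785
p(4.2540727) = -0.3134761
s6 = 4.2540727 − (-0.3134761)·(-0.0920785)/(-5.1080553) = 4.2597234;  |Δ| = 0.0056508
p(4.2597234) = -0.0062806
s7 = 4.2597234 − (-0.0062806)·(0.0056508)/(0.3071955) = 4.2598390;  |Δ| = 0.0001155
|s7 − s6| = 0.0001155 < 10^{-3}

n = 7, s_n = 4.25984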